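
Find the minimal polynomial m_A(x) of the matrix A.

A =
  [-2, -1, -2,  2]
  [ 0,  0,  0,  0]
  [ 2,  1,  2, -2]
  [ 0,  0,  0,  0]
x^2

The characteristic polynomial is χ_A(x) = x^4, so the eigenvalues are known. The minimal polynomial is
  m_A(x) = Π_λ (x − λ)^{k_λ}
where k_λ is the size of the *largest* Jordan block for λ (equivalently, the smallest k with (A − λI)^k v = 0 for every generalised eigenvector v of λ).

  λ = 0: largest Jordan block has size 2, contributing (x − 0)^2

So m_A(x) = x^2 = x^2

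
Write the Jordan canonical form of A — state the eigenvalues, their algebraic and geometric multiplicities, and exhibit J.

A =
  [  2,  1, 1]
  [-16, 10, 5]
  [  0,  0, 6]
J_3(6)

The characteristic polynomial is
  det(x·I − A) = x^3 - 18*x^2 + 108*x - 216 = (x - 6)^3

Eigenvalues and multiplicities (the geometric multiplicity of λ is n − rank(A − λI), which equals the number of Jordan blocks for λ):
  λ = 6: algebraic multiplicity = 3, geometric multiplicity = 1

Determining the block sizes for each eigenvalue:
  λ = 6: one block (gm = 1), so the single block has size am = 3 → block sizes [3]

Assembling the blocks gives a Jordan form
J =
  [6, 1, 0]
  [0, 6, 1]
  [0, 0, 6]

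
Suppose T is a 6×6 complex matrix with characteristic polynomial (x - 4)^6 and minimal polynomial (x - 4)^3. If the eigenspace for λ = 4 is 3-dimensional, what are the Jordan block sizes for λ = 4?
Block sizes for λ = 4: [3, 2, 1]

Step 1 — from the characteristic polynomial, algebraic multiplicity of λ = 4 is 6. From dim ker(T − (4)·I) = 3, there are exactly 3 Jordan blocks for λ = 4.
Step 2 — from the minimal polynomial, the factor (x − 4)^3 tells us the largest block for λ = 4 has size 3.
Step 3 — with total size 6, 3 blocks, and largest block 3, the block sizes (in nonincreasing order) are [3, 2, 1].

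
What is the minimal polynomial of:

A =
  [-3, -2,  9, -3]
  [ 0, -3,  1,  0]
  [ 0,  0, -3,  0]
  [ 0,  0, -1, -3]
x^3 + 9*x^2 + 27*x + 27

The characteristic polynomial is χ_A(x) = (x + 3)^4, so the eigenvalues are known. The minimal polynomial is
  m_A(x) = Π_λ (x − λ)^{k_λ}
where k_λ is the size of the *largest* Jordan block for λ (equivalently, the smallest k with (A − λI)^k v = 0 for every generalised eigenvector v of λ).

  λ = -3: largest Jordan block has size 3, contributing (x + 3)^3

So m_A(x) = (x + 3)^3 = x^3 + 9*x^2 + 27*x + 27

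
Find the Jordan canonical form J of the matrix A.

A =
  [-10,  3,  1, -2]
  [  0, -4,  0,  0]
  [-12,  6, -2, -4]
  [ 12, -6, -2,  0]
J_2(-4) ⊕ J_1(-4) ⊕ J_1(-4)

The characteristic polynomial is
  det(x·I − A) = x^4 + 16*x^3 + 96*x^2 + 256*x + 256 = (x + 4)^4

Eigenvalues and multiplicities (the geometric multiplicity of λ is n − rank(A − λI), which equals the number of Jordan blocks for λ):
  λ = -4: algebraic multiplicity = 4, geometric multiplicity = 3

Determining the block sizes for each eigenvalue:
  λ = -4: 3 blocks summing to 4 forces exactly one block of size 2 and the rest size 1 → block sizes [2, 1, 1]

Assembling the blocks gives a Jordan form
J =
  [-4,  1,  0,  0]
  [ 0, -4,  0,  0]
  [ 0,  0, -4,  0]
  [ 0,  0,  0, -4]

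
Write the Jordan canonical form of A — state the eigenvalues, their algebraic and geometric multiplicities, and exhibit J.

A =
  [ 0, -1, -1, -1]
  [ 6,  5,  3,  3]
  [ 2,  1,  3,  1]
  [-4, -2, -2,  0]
J_2(2) ⊕ J_1(2) ⊕ J_1(2)

The characteristic polynomial is
  det(x·I − A) = x^4 - 8*x^3 + 24*x^2 - 32*x + 16 = (x - 2)^4

Eigenvalues and multiplicities (the geometric multiplicity of λ is n − rank(A − λI), which equals the number of Jordan blocks for λ):
  λ = 2: algebraic multiplicity = 4, geometric multiplicity = 3

Determining the block sizes for each eigenvalue:
  λ = 2: 3 blocks summing to 4 forces exactly one block of size 2 and the rest size 1 → block sizes [2, 1, 1]

Assembling the blocks gives a Jordan form
J =
  [2, 1, 0, 0]
  [0, 2, 0, 0]
  [0, 0, 2, 0]
  [0, 0, 0, 2]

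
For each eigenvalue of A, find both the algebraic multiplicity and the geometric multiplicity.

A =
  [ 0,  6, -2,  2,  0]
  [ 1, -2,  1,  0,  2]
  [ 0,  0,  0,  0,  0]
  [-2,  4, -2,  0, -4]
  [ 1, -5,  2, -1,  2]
λ = 0: alg = 5, geom = 3

Step 1 — factor the characteristic polynomial to read off the algebraic multiplicities:
  χ_A(x) = x^5

Step 2 — compute geometric multiplicities via the rank-nullity identity g(λ) = n − rank(A − λI):
  rank(A − (0)·I) = 2, so dim ker(A − (0)·I) = n − 2 = 3

Summary:
  λ = 0: algebraic multiplicity = 5, geometric multiplicity = 3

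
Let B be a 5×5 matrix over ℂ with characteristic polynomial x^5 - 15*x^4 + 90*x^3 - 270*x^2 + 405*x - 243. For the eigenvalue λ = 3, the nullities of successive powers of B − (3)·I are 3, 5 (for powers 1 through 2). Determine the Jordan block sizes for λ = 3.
Block sizes for λ = 3: [2, 2, 1]

From the dimensions of kernels of powers, the number of Jordan blocks of size at least j is d_j − d_{j−1} where d_j = dim ker(N^j) (with d_0 = 0). Computing the differences gives [3, 2].
The number of blocks of size exactly k is (#blocks of size ≥ k) − (#blocks of size ≥ k + 1), so the partition is: 1 block(s) of size 1, 2 block(s) of size 2.
In nonincreasing order the block sizes are [2, 2, 1].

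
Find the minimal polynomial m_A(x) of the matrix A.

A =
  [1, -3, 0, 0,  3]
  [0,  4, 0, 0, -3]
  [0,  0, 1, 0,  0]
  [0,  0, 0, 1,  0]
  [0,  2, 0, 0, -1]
x^2 - 3*x + 2

The characteristic polynomial is χ_A(x) = (x - 2)*(x - 1)^4, so the eigenvalues are known. The minimal polynomial is
  m_A(x) = Π_λ (x − λ)^{k_λ}
where k_λ is the size of the *largest* Jordan block for λ (equivalently, the smallest k with (A − λI)^k v = 0 for every generalised eigenvector v of λ).

  λ = 1: largest Jordan block has size 1, contributing (x − 1)
  λ = 2: largest Jordan block has size 1, contributing (x − 2)

So m_A(x) = (x - 2)*(x - 1) = x^2 - 3*x + 2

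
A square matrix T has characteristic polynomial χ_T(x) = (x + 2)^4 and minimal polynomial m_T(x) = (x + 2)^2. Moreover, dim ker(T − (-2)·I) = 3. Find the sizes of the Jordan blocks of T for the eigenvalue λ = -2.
Block sizes for λ = -2: [2, 1, 1]

Step 1 — from the characteristic polynomial, algebraic multiplicity of λ = -2 is 4. From dim ker(T − (-2)·I) = 3, there are exactly 3 Jordan blocks for λ = -2.
Step 2 — from the minimal polynomial, the factor (x + 2)^2 tells us the largest block for λ = -2 has size 2.
Step 3 — with total size 4, 3 blocks, and largest block 2, the block sizes (in nonincreasing order) are [2, 1, 1].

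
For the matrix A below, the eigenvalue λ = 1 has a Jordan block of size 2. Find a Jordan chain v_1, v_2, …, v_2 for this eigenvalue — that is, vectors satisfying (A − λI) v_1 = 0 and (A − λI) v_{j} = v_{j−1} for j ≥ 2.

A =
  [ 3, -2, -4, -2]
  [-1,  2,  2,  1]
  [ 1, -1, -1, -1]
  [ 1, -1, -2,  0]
A Jordan chain for λ = 1 of length 2:
v_1 = (2, -1, 1, 1)ᵀ
v_2 = (1, 0, 0, 0)ᵀ

Let N = A − (1)·I. We want v_2 with N^2 v_2 = 0 but N^1 v_2 ≠ 0; then v_{j-1} := N · v_j for j = 2, …, 2.

Pick v_2 = (1, 0, 0, 0)ᵀ.
Then v_1 = N · v_2 = (2, -1, 1, 1)ᵀ.

Sanity check: (A − (1)·I) v_1 = (0, 0, 0, 0)ᵀ = 0. ✓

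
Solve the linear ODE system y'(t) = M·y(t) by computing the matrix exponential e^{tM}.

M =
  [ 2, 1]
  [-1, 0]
e^{tM} =
  [t*exp(t) + exp(t), t*exp(t)]
  [-t*exp(t), -t*exp(t) + exp(t)]

Strategy: write M = P · J · P⁻¹ where J is a Jordan canonical form, so e^{tM} = P · e^{tJ} · P⁻¹, and e^{tJ} can be computed block-by-block.

M has Jordan form
J =
  [1, 1]
  [0, 1]
(up to reordering of blocks).

Per-block formulas:
  For a 2×2 Jordan block J_2(1): exp(t · J_2(1)) = e^(1t)·(I + t·N), where N is the 2×2 nilpotent shift.

After assembling e^{tJ} and conjugating by P, we get:

e^{tM} =
  [t*exp(t) + exp(t), t*exp(t)]
  [-t*exp(t), -t*exp(t) + exp(t)]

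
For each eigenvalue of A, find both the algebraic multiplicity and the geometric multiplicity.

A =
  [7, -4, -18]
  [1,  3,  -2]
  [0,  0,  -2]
λ = -2: alg = 1, geom = 1; λ = 5: alg = 2, geom = 1

Step 1 — factor the characteristic polynomial to read off the algebraic multiplicities:
  χ_A(x) = (x - 5)^2*(x + 2)

Step 2 — compute geometric multiplicities via the rank-nullity identity g(λ) = n − rank(A − λI):
  rank(A − (-2)·I) = 2, so dim ker(A − (-2)·I) = n − 2 = 1
  rank(A − (5)·I) = 2, so dim ker(A − (5)·I) = n − 2 = 1

Summary:
  λ = -2: algebraic multiplicity = 1, geometric multiplicity = 1
  λ = 5: algebraic multiplicity = 2, geometric multiplicity = 1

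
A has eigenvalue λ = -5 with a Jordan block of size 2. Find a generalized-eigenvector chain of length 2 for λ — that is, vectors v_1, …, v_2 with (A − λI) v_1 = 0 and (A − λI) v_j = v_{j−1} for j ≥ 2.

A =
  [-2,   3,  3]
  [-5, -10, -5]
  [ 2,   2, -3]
A Jordan chain for λ = -5 of length 2:
v_1 = (3, -5, 2)ᵀ
v_2 = (1, 0, 0)ᵀ

Let N = A − (-5)·I. We want v_2 with N^2 v_2 = 0 but N^1 v_2 ≠ 0; then v_{j-1} := N · v_j for j = 2, …, 2.

Pick v_2 = (1, 0, 0)ᵀ.
Then v_1 = N · v_2 = (3, -5, 2)ᵀ.

Sanity check: (A − (-5)·I) v_1 = (0, 0, 0)ᵀ = 0. ✓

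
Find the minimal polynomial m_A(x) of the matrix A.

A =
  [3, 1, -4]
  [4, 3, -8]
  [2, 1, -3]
x^2 - 2*x + 1

The characteristic polynomial is χ_A(x) = (x - 1)^3, so the eigenvalues are known. The minimal polynomial is
  m_A(x) = Π_λ (x − λ)^{k_λ}
where k_λ is the size of the *largest* Jordan block for λ (equivalently, the smallest k with (A − λI)^k v = 0 for every generalised eigenvector v of λ).

  λ = 1: largest Jordan block has size 2, contributing (x − 1)^2

So m_A(x) = (x - 1)^2 = x^2 - 2*x + 1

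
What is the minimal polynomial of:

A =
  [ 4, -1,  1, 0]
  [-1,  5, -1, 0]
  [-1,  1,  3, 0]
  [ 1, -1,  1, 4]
x^3 - 12*x^2 + 48*x - 64

The characteristic polynomial is χ_A(x) = (x - 4)^4, so the eigenvalues are known. The minimal polynomial is
  m_A(x) = Π_λ (x − λ)^{k_λ}
where k_λ is the size of the *largest* Jordan block for λ (equivalently, the smallest k with (A − λI)^k v = 0 for every generalised eigenvector v of λ).

  λ = 4: largest Jordan block has size 3, contributing (x − 4)^3

So m_A(x) = (x - 4)^3 = x^3 - 12*x^2 + 48*x - 64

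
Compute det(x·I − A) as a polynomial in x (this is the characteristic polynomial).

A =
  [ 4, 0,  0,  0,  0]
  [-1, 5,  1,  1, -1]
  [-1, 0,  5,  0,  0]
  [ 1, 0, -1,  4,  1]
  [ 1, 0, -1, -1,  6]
x^5 - 24*x^4 + 230*x^3 - 1100*x^2 + 2625*x - 2500

Expanding det(x·I − A) (e.g. by cofactor expansion or by noting that A is similar to its Jordan form J, which has the same characteristic polynomial as A) gives
  χ_A(x) = x^5 - 24*x^4 + 230*x^3 - 1100*x^2 + 2625*x - 2500
which factors as (x - 5)^4*(x - 4). The eigenvalues (with algebraic multiplicities) are λ = 4 with multiplicity 1, λ = 5 with multiplicity 4.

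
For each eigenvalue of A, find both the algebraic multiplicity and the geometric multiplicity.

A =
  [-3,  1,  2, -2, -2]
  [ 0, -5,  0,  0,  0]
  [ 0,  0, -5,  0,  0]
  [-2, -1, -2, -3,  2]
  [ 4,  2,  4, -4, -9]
λ = -5: alg = 5, geom = 4

Step 1 — factor the characteristic polynomial to read off the algebraic multiplicities:
  χ_A(x) = (x + 5)^5

Step 2 — compute geometric multiplicities via the rank-nullity identity g(λ) = n − rank(A − λI):
  rank(A − (-5)·I) = 1, so dim ker(A − (-5)·I) = n − 1 = 4

Summary:
  λ = -5: algebraic multiplicity = 5, geometric multiplicity = 4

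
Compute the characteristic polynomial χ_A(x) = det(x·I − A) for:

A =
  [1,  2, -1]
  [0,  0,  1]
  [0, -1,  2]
x^3 - 3*x^2 + 3*x - 1

Expanding det(x·I − A) (e.g. by cofactor expansion or by noting that A is similar to its Jordan form J, which has the same characteristic polynomial as A) gives
  χ_A(x) = x^3 - 3*x^2 + 3*x - 1
which factors as (x - 1)^3. The eigenvalues (with algebraic multiplicities) are λ = 1 with multiplicity 3.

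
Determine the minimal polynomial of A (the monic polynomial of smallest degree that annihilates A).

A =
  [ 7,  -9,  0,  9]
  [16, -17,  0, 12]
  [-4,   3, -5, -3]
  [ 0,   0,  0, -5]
x^2 + 10*x + 25

The characteristic polynomial is χ_A(x) = (x + 5)^4, so the eigenvalues are known. The minimal polynomial is
  m_A(x) = Π_λ (x − λ)^{k_λ}
where k_λ is the size of the *largest* Jordan block for λ (equivalently, the smallest k with (A − λI)^k v = 0 for every generalised eigenvector v of λ).

  λ = -5: largest Jordan block has size 2, contributing (x + 5)^2

So m_A(x) = (x + 5)^2 = x^2 + 10*x + 25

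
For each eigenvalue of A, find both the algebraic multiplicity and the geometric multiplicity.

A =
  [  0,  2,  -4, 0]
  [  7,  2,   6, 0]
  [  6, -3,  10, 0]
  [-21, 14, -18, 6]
λ = 4: alg = 3, geom = 1; λ = 6: alg = 1, geom = 1

Step 1 — factor the characteristic polynomial to read off the algebraic multiplicities:
  χ_A(x) = (x - 6)*(x - 4)^3

Step 2 — compute geometric multiplicities via the rank-nullity identity g(λ) = n − rank(A − λI):
  rank(A − (4)·I) = 3, so dim ker(A − (4)·I) = n − 3 = 1
  rank(A − (6)·I) = 3, so dim ker(A − (6)·I) = n − 3 = 1

Summary:
  λ = 4: algebraic multiplicity = 3, geometric multiplicity = 1
  λ = 6: algebraic multiplicity = 1, geometric multiplicity = 1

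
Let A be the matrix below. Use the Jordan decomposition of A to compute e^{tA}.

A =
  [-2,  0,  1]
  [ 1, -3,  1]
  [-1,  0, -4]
e^{tA} =
  [t*exp(-3*t) + exp(-3*t), 0, t*exp(-3*t)]
  [t*exp(-3*t), exp(-3*t), t*exp(-3*t)]
  [-t*exp(-3*t), 0, -t*exp(-3*t) + exp(-3*t)]

Strategy: write A = P · J · P⁻¹ where J is a Jordan canonical form, so e^{tA} = P · e^{tJ} · P⁻¹, and e^{tJ} can be computed block-by-block.

A has Jordan form
J =
  [-3,  1,  0]
  [ 0, -3,  0]
  [ 0,  0, -3]
(up to reordering of blocks).

Per-block formulas:
  For a 2×2 Jordan block J_2(-3): exp(t · J_2(-3)) = e^(-3t)·(I + t·N), where N is the 2×2 nilpotent shift.
  For a 1×1 block at λ = -3: exp(t · [-3]) = [e^(-3t)].

After assembling e^{tJ} and conjugating by P, we get:

e^{tA} =
  [t*exp(-3*t) + exp(-3*t), 0, t*exp(-3*t)]
  [t*exp(-3*t), exp(-3*t), t*exp(-3*t)]
  [-t*exp(-3*t), 0, -t*exp(-3*t) + exp(-3*t)]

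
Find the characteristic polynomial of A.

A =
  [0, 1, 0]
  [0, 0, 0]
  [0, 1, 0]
x^3

Expanding det(x·I − A) (e.g. by cofactor expansion or by noting that A is similar to its Jordan form J, which has the same characteristic polynomial as A) gives
  χ_A(x) = x^3
which factors as x^3. The eigenvalues (with algebraic multiplicities) are λ = 0 with multiplicity 3.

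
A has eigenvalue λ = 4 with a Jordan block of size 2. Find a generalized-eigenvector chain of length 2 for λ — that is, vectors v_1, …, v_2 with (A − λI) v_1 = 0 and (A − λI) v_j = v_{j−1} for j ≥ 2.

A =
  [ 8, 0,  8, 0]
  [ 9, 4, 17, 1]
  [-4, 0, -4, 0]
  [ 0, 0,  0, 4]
A Jordan chain for λ = 4 of length 2:
v_1 = (0, 1, 0, 0)ᵀ
v_2 = (2, 0, -1, 0)ᵀ

Let N = A − (4)·I. We want v_2 with N^2 v_2 = 0 but N^1 v_2 ≠ 0; then v_{j-1} := N · v_j for j = 2, …, 2.

Pick v_2 = (2, 0, -1, 0)ᵀ.
Then v_1 = N · v_2 = (0, 1, 0, 0)ᵀ.

Sanity check: (A − (4)·I) v_1 = (0, 0, 0, 0)ᵀ = 0. ✓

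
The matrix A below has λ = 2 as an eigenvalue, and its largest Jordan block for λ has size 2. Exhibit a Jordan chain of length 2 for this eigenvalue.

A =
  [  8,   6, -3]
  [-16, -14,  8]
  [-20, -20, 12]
A Jordan chain for λ = 2 of length 2:
v_1 = (6, -16, -20)ᵀ
v_2 = (1, 0, 0)ᵀ

Let N = A − (2)·I. We want v_2 with N^2 v_2 = 0 but N^1 v_2 ≠ 0; then v_{j-1} := N · v_j for j = 2, …, 2.

Pick v_2 = (1, 0, 0)ᵀ.
Then v_1 = N · v_2 = (6, -16, -20)ᵀ.

Sanity check: (A − (2)·I) v_1 = (0, 0, 0)ᵀ = 0. ✓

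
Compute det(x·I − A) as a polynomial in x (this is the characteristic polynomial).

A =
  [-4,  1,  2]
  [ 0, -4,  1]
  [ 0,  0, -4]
x^3 + 12*x^2 + 48*x + 64

Expanding det(x·I − A) (e.g. by cofactor expansion or by noting that A is similar to its Jordan form J, which has the same characteristic polynomial as A) gives
  χ_A(x) = x^3 + 12*x^2 + 48*x + 64
which factors as (x + 4)^3. The eigenvalues (with algebraic multiplicities) are λ = -4 with multiplicity 3.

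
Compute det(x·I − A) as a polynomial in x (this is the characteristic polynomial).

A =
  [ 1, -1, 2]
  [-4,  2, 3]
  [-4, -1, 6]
x^3 - 9*x^2 + 27*x - 27

Expanding det(x·I − A) (e.g. by cofactor expansion or by noting that A is similar to its Jordan form J, which has the same characteristic polynomial as A) gives
  χ_A(x) = x^3 - 9*x^2 + 27*x - 27
which factors as (x - 3)^3. The eigenvalues (with algebraic multiplicities) are λ = 3 with multiplicity 3.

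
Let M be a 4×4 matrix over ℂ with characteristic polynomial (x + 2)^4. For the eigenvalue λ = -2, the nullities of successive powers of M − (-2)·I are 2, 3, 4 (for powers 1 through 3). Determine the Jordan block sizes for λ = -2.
Block sizes for λ = -2: [3, 1]

From the dimensions of kernels of powers, the number of Jordan blocks of size at least j is d_j − d_{j−1} where d_j = dim ker(N^j) (with d_0 = 0). Computing the differences gives [2, 1, 1].
The number of blocks of size exactly k is (#blocks of size ≥ k) − (#blocks of size ≥ k + 1), so the partition is: 1 block(s) of size 1, 1 block(s) of size 3.
In nonincreasing order the block sizes are [3, 1].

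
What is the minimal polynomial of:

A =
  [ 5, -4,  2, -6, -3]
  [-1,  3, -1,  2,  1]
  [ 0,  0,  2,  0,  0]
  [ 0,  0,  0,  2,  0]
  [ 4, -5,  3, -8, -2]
x^3 - 6*x^2 + 12*x - 8

The characteristic polynomial is χ_A(x) = (x - 2)^5, so the eigenvalues are known. The minimal polynomial is
  m_A(x) = Π_λ (x − λ)^{k_λ}
where k_λ is the size of the *largest* Jordan block for λ (equivalently, the smallest k with (A − λI)^k v = 0 for every generalised eigenvector v of λ).

  λ = 2: largest Jordan block has size 3, contributing (x − 2)^3

So m_A(x) = (x - 2)^3 = x^3 - 6*x^2 + 12*x - 8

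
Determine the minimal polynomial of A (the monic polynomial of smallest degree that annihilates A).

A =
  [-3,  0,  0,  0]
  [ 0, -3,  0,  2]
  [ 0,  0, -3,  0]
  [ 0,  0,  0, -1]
x^2 + 4*x + 3

The characteristic polynomial is χ_A(x) = (x + 1)*(x + 3)^3, so the eigenvalues are known. The minimal polynomial is
  m_A(x) = Π_λ (x − λ)^{k_λ}
where k_λ is the size of the *largest* Jordan block for λ (equivalently, the smallest k with (A − λI)^k v = 0 for every generalised eigenvector v of λ).

  λ = -3: largest Jordan block has size 1, contributing (x + 3)
  λ = -1: largest Jordan block has size 1, contributing (x + 1)

So m_A(x) = (x + 1)*(x + 3) = x^2 + 4*x + 3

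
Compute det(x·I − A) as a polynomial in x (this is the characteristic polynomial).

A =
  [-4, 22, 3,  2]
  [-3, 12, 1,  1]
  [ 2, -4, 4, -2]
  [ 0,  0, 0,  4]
x^4 - 16*x^3 + 96*x^2 - 256*x + 256

Expanding det(x·I − A) (e.g. by cofactor expansion or by noting that A is similar to its Jordan form J, which has the same characteristic polynomial as A) gives
  χ_A(x) = x^4 - 16*x^3 + 96*x^2 - 256*x + 256
which factors as (x - 4)^4. The eigenvalues (with algebraic multiplicities) are λ = 4 with multiplicity 4.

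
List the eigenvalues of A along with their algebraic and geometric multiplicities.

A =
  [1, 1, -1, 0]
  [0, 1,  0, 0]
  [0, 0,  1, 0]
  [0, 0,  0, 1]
λ = 1: alg = 4, geom = 3

Step 1 — factor the characteristic polynomial to read off the algebraic multiplicities:
  χ_A(x) = (x - 1)^4

Step 2 — compute geometric multiplicities via the rank-nullity identity g(λ) = n − rank(A − λI):
  rank(A − (1)·I) = 1, so dim ker(A − (1)·I) = n − 1 = 3

Summary:
  λ = 1: algebraic multiplicity = 4, geometric multiplicity = 3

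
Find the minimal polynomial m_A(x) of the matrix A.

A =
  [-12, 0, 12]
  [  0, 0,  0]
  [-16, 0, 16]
x^2 - 4*x

The characteristic polynomial is χ_A(x) = x^2*(x - 4), so the eigenvalues are known. The minimal polynomial is
  m_A(x) = Π_λ (x − λ)^{k_λ}
where k_λ is the size of the *largest* Jordan block for λ (equivalently, the smallest k with (A − λI)^k v = 0 for every generalised eigenvector v of λ).

  λ = 0: largest Jordan block has size 1, contributing (x − 0)
  λ = 4: largest Jordan block has size 1, contributing (x − 4)

So m_A(x) = x*(x - 4) = x^2 - 4*x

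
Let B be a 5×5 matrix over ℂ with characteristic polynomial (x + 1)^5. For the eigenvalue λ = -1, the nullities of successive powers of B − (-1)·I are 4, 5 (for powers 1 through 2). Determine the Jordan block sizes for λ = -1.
Block sizes for λ = -1: [2, 1, 1, 1]

From the dimensions of kernels of powers, the number of Jordan blocks of size at least j is d_j − d_{j−1} where d_j = dim ker(N^j) (with d_0 = 0). Computing the differences gives [4, 1].
The number of blocks of size exactly k is (#blocks of size ≥ k) − (#blocks of size ≥ k + 1), so the partition is: 3 block(s) of size 1, 1 block(s) of size 2.
In nonincreasing order the block sizes are [2, 1, 1, 1].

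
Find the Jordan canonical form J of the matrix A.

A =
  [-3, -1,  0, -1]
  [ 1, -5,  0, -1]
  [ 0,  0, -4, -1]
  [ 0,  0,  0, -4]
J_2(-4) ⊕ J_2(-4)

The characteristic polynomial is
  det(x·I − A) = x^4 + 16*x^3 + 96*x^2 + 256*x + 256 = (x + 4)^4

Eigenvalues and multiplicities (the geometric multiplicity of λ is n − rank(A − λI), which equals the number of Jordan blocks for λ):
  λ = -4: algebraic multiplicity = 4, geometric multiplicity = 2

Determining the block sizes for each eigenvalue:
  λ = -4: with am = 4 and gm = 2, the partition is not yet determined (e.g. several partitions of 4 into 2 parts exist). Let N = A − (-4)·I. Computing rank(N^1) = 2, rank(N^2) = 0; the number of blocks of size ≥ j is rank(N^{j−1}) − rank(N^j), giving [2, 2]. So we have 2 block(s) of size 2 → block sizes [2, 2]

Assembling the blocks gives a Jordan form
J =
  [-4,  1,  0,  0]
  [ 0, -4,  0,  0]
  [ 0,  0, -4,  1]
  [ 0,  0,  0, -4]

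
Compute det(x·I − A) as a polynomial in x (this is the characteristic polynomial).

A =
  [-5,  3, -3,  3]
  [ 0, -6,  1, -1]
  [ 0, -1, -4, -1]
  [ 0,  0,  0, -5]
x^4 + 20*x^3 + 150*x^2 + 500*x + 625

Expanding det(x·I − A) (e.g. by cofactor expansion or by noting that A is similar to its Jordan form J, which has the same characteristic polynomial as A) gives
  χ_A(x) = x^4 + 20*x^3 + 150*x^2 + 500*x + 625
which factors as (x + 5)^4. The eigenvalues (with algebraic multiplicities) are λ = -5 with multiplicity 4.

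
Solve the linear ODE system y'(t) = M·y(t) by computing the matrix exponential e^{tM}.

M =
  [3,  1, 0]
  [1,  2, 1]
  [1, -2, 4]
e^{tM} =
  [t^2*exp(3*t)/2 + exp(3*t), -t^2*exp(3*t)/2 + t*exp(3*t), t^2*exp(3*t)/2]
  [t*exp(3*t), -t*exp(3*t) + exp(3*t), t*exp(3*t)]
  [-t^2*exp(3*t)/2 + t*exp(3*t), t^2*exp(3*t)/2 - 2*t*exp(3*t), -t^2*exp(3*t)/2 + t*exp(3*t) + exp(3*t)]

Strategy: write M = P · J · P⁻¹ where J is a Jordan canonical form, so e^{tM} = P · e^{tJ} · P⁻¹, and e^{tJ} can be computed block-by-block.

M has Jordan form
J =
  [3, 1, 0]
  [0, 3, 1]
  [0, 0, 3]
(up to reordering of blocks).

Per-block formulas:
  For a 3×3 Jordan block J_3(3): exp(t · J_3(3)) = e^(3t)·(I + t·N + (t^2/2)·N^2), where N is the 3×3 nilpotent shift.

After assembling e^{tJ} and conjugating by P, we get:

e^{tM} =
  [t^2*exp(3*t)/2 + exp(3*t), -t^2*exp(3*t)/2 + t*exp(3*t), t^2*exp(3*t)/2]
  [t*exp(3*t), -t*exp(3*t) + exp(3*t), t*exp(3*t)]
  [-t^2*exp(3*t)/2 + t*exp(3*t), t^2*exp(3*t)/2 - 2*t*exp(3*t), -t^2*exp(3*t)/2 + t*exp(3*t) + exp(3*t)]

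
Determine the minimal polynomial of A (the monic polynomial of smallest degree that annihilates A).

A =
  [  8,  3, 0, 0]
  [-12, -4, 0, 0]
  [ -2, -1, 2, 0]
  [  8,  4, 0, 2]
x^2 - 4*x + 4

The characteristic polynomial is χ_A(x) = (x - 2)^4, so the eigenvalues are known. The minimal polynomial is
  m_A(x) = Π_λ (x − λ)^{k_λ}
where k_λ is the size of the *largest* Jordan block for λ (equivalently, the smallest k with (A − λI)^k v = 0 for every generalised eigenvector v of λ).

  λ = 2: largest Jordan block has size 2, contributing (x − 2)^2

So m_A(x) = (x - 2)^2 = x^2 - 4*x + 4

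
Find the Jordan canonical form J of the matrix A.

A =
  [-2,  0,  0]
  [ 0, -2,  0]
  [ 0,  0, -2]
J_1(-2) ⊕ J_1(-2) ⊕ J_1(-2)

The characteristic polynomial is
  det(x·I − A) = x^3 + 6*x^2 + 12*x + 8 = (x + 2)^3

Eigenvalues and multiplicities (the geometric multiplicity of λ is n − rank(A − λI), which equals the number of Jordan blocks for λ):
  λ = -2: algebraic multiplicity = 3, geometric multiplicity = 3

Determining the block sizes for each eigenvalue:
  λ = -2: gm = am = 3, so every block has size 1 → block sizes [1, 1, 1]

Assembling the blocks gives a Jordan form
J =
  [-2,  0,  0]
  [ 0, -2,  0]
  [ 0,  0, -2]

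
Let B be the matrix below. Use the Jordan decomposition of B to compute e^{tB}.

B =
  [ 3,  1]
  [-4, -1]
e^{tB} =
  [2*t*exp(t) + exp(t), t*exp(t)]
  [-4*t*exp(t), -2*t*exp(t) + exp(t)]

Strategy: write B = P · J · P⁻¹ where J is a Jordan canonical form, so e^{tB} = P · e^{tJ} · P⁻¹, and e^{tJ} can be computed block-by-block.

B has Jordan form
J =
  [1, 1]
  [0, 1]
(up to reordering of blocks).

Per-block formulas:
  For a 2×2 Jordan block J_2(1): exp(t · J_2(1)) = e^(1t)·(I + t·N), where N is the 2×2 nilpotent shift.

After assembling e^{tJ} and conjugating by P, we get:

e^{tB} =
  [2*t*exp(t) + exp(t), t*exp(t)]
  [-4*t*exp(t), -2*t*exp(t) + exp(t)]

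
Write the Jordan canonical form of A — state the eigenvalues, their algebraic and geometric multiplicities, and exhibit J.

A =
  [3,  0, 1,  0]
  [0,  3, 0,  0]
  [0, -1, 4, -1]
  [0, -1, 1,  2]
J_3(3) ⊕ J_1(3)

The characteristic polynomial is
  det(x·I − A) = x^4 - 12*x^3 + 54*x^2 - 108*x + 81 = (x - 3)^4

Eigenvalues and multiplicities (the geometric multiplicity of λ is n − rank(A − λI), which equals the number of Jordan blocks for λ):
  λ = 3: algebraic multiplicity = 4, geometric multiplicity = 2

Determining the block sizes for each eigenvalue:
  λ = 3: with am = 4 and gm = 2, the partition is not yet determined (e.g. several partitions of 4 into 2 parts exist). Let N = A − (3)·I. Computing rank(N^1) = 2, rank(N^2) = 1, rank(N^3) = 0; the number of blocks of size ≥ j is rank(N^{j−1}) − rank(N^j), giving [2, 1, 1]. So we have 1 block(s) of size 3, 1 block(s) of size 1 → block sizes [3, 1]

Assembling the blocks gives a Jordan form
J =
  [3, 1, 0, 0]
  [0, 3, 1, 0]
  [0, 0, 3, 0]
  [0, 0, 0, 3]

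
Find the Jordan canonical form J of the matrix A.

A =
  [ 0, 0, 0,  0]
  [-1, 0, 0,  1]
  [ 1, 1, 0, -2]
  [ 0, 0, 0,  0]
J_3(0) ⊕ J_1(0)

The characteristic polynomial is
  det(x·I − A) = x^4

Eigenvalues and multiplicities (the geometric multiplicity of λ is n − rank(A − λI), which equals the number of Jordan blocks for λ):
  λ = 0: algebraic multiplicity = 4, geometric multiplicity = 2

Determining the block sizes for each eigenvalue:
  λ = 0: with am = 4 and gm = 2, the partition is not yet determined (e.g. several partitions of 4 into 2 parts exist). Let N = A − (0)·I. Computing rank(N^1) = 2, rank(N^2) = 1, rank(N^3) = 0; the number of blocks of size ≥ j is rank(N^{j−1}) − rank(N^j), giving [2, 1, 1]. So we have 1 block(s) of size 3, 1 block(s) of size 1 → block sizes [3, 1]

Assembling the blocks gives a Jordan form
J =
  [0, 1, 0, 0]
  [0, 0, 1, 0]
  [0, 0, 0, 0]
  [0, 0, 0, 0]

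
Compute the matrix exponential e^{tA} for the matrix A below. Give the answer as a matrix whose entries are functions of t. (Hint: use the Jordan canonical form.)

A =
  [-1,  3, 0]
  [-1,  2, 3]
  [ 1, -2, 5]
e^{tA} =
  [3*t^2*exp(2*t) - 3*t*exp(2*t) + exp(2*t), -9*t^2*exp(2*t)/2 + 3*t*exp(2*t), 9*t^2*exp(2*t)/2]
  [3*t^2*exp(2*t) - t*exp(2*t), -9*t^2*exp(2*t)/2 + exp(2*t), 9*t^2*exp(2*t)/2 + 3*t*exp(2*t)]
  [t^2*exp(2*t) + t*exp(2*t), -3*t^2*exp(2*t)/2 - 2*t*exp(2*t), 3*t^2*exp(2*t)/2 + 3*t*exp(2*t) + exp(2*t)]

Strategy: write A = P · J · P⁻¹ where J is a Jordan canonical form, so e^{tA} = P · e^{tJ} · P⁻¹, and e^{tJ} can be computed block-by-block.

A has Jordan form
J =
  [2, 1, 0]
  [0, 2, 1]
  [0, 0, 2]
(up to reordering of blocks).

Per-block formulas:
  For a 3×3 Jordan block J_3(2): exp(t · J_3(2)) = e^(2t)·(I + t·N + (t^2/2)·N^2), where N is the 3×3 nilpotent shift.

After assembling e^{tJ} and conjugating by P, we get:

e^{tA} =
  [3*t^2*exp(2*t) - 3*t*exp(2*t) + exp(2*t), -9*t^2*exp(2*t)/2 + 3*t*exp(2*t), 9*t^2*exp(2*t)/2]
  [3*t^2*exp(2*t) - t*exp(2*t), -9*t^2*exp(2*t)/2 + exp(2*t), 9*t^2*exp(2*t)/2 + 3*t*exp(2*t)]
  [t^2*exp(2*t) + t*exp(2*t), -3*t^2*exp(2*t)/2 - 2*t*exp(2*t), 3*t^2*exp(2*t)/2 + 3*t*exp(2*t) + exp(2*t)]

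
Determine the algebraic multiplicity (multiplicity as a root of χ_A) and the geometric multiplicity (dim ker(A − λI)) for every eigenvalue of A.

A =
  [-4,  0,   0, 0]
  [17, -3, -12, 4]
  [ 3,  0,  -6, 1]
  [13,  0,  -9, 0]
λ = -4: alg = 1, geom = 1; λ = -3: alg = 3, geom = 2

Step 1 — factor the characteristic polynomial to read off the algebraic multiplicities:
  χ_A(x) = (x + 3)^3*(x + 4)

Step 2 — compute geometric multiplicities via the rank-nullity identity g(λ) = n − rank(A − λI):
  rank(A − (-4)·I) = 3, so dim ker(A − (-4)·I) = n − 3 = 1
  rank(A − (-3)·I) = 2, so dim ker(A − (-3)·I) = n − 2 = 2

Summary:
  λ = -4: algebraic multiplicity = 1, geometric multiplicity = 1
  λ = -3: algebraic multiplicity = 3, geometric multiplicity = 2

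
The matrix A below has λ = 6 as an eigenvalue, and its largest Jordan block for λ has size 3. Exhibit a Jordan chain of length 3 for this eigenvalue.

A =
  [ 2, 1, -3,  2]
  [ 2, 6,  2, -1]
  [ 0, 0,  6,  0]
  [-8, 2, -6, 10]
A Jordan chain for λ = 6 of length 3:
v_1 = (2, 0, 0, 4)ᵀ
v_2 = (-4, 2, 0, -8)ᵀ
v_3 = (1, 0, 0, 0)ᵀ

Let N = A − (6)·I. We want v_3 with N^3 v_3 = 0 but N^2 v_3 ≠ 0; then v_{j-1} := N · v_j for j = 3, …, 2.

Pick v_3 = (1, 0, 0, 0)ᵀ.
Then v_2 = N · v_3 = (-4, 2, 0, -8)ᵀ.
Then v_1 = N · v_2 = (2, 0, 0, 4)ᵀ.

Sanity check: (A − (6)·I) v_1 = (0, 0, 0, 0)ᵀ = 0. ✓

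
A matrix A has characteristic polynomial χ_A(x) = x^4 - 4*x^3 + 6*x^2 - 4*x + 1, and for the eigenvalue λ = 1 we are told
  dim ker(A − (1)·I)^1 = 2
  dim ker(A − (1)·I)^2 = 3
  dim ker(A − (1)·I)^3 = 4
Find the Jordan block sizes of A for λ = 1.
Block sizes for λ = 1: [3, 1]

From the dimensions of kernels of powers, the number of Jordan blocks of size at least j is d_j − d_{j−1} where d_j = dim ker(N^j) (with d_0 = 0). Computing the differences gives [2, 1, 1].
The number of blocks of size exactly k is (#blocks of size ≥ k) − (#blocks of size ≥ k + 1), so the partition is: 1 block(s) of size 1, 1 block(s) of size 3.
In nonincreasing order the block sizes are [3, 1].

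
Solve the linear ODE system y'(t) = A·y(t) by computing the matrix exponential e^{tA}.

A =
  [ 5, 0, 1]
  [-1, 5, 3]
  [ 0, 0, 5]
e^{tA} =
  [exp(5*t), 0, t*exp(5*t)]
  [-t*exp(5*t), exp(5*t), -t^2*exp(5*t)/2 + 3*t*exp(5*t)]
  [0, 0, exp(5*t)]

Strategy: write A = P · J · P⁻¹ where J is a Jordan canonical form, so e^{tA} = P · e^{tJ} · P⁻¹, and e^{tJ} can be computed block-by-block.

A has Jordan form
J =
  [5, 1, 0]
  [0, 5, 1]
  [0, 0, 5]
(up to reordering of blocks).

Per-block formulas:
  For a 3×3 Jordan block J_3(5): exp(t · J_3(5)) = e^(5t)·(I + t·N + (t^2/2)·N^2), where N is the 3×3 nilpotent shift.

After assembling e^{tJ} and conjugating by P, we get:

e^{tA} =
  [exp(5*t), 0, t*exp(5*t)]
  [-t*exp(5*t), exp(5*t), -t^2*exp(5*t)/2 + 3*t*exp(5*t)]
  [0, 0, exp(5*t)]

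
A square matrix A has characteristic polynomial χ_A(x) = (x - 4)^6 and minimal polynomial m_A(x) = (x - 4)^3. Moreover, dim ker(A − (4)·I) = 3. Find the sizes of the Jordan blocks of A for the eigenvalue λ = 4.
Block sizes for λ = 4: [3, 2, 1]

Step 1 — from the characteristic polynomial, algebraic multiplicity of λ = 4 is 6. From dim ker(A − (4)·I) = 3, there are exactly 3 Jordan blocks for λ = 4.
Step 2 — from the minimal polynomial, the factor (x − 4)^3 tells us the largest block for λ = 4 has size 3.
Step 3 — with total size 6, 3 blocks, and largest block 3, the block sizes (in nonincreasing order) are [3, 2, 1].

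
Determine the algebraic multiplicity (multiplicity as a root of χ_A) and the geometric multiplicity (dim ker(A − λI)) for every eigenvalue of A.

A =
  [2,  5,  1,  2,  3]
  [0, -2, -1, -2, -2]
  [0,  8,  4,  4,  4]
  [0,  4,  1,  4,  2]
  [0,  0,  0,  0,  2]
λ = 2: alg = 5, geom = 3

Step 1 — factor the characteristic polynomial to read off the algebraic multiplicities:
  χ_A(x) = (x - 2)^5

Step 2 — compute geometric multiplicities via the rank-nullity identity g(λ) = n − rank(A − λI):
  rank(A − (2)·I) = 2, so dim ker(A − (2)·I) = n − 2 = 3

Summary:
  λ = 2: algebraic multiplicity = 5, geometric multiplicity = 3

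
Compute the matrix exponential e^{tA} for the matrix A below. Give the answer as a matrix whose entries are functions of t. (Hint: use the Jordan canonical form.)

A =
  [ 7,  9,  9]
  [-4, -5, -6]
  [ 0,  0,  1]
e^{tA} =
  [6*t*exp(t) + exp(t), 9*t*exp(t), 9*t*exp(t)]
  [-4*t*exp(t), -6*t*exp(t) + exp(t), -6*t*exp(t)]
  [0, 0, exp(t)]

Strategy: write A = P · J · P⁻¹ where J is a Jordan canonical form, so e^{tA} = P · e^{tJ} · P⁻¹, and e^{tJ} can be computed block-by-block.

A has Jordan form
J =
  [1, 1, 0]
  [0, 1, 0]
  [0, 0, 1]
(up to reordering of blocks).

Per-block formulas:
  For a 2×2 Jordan block J_2(1): exp(t · J_2(1)) = e^(1t)·(I + t·N), where N is the 2×2 nilpotent shift.
  For a 1×1 block at λ = 1: exp(t · [1]) = [e^(1t)].

After assembling e^{tJ} and conjugating by P, we get:

e^{tA} =
  [6*t*exp(t) + exp(t), 9*t*exp(t), 9*t*exp(t)]
  [-4*t*exp(t), -6*t*exp(t) + exp(t), -6*t*exp(t)]
  [0, 0, exp(t)]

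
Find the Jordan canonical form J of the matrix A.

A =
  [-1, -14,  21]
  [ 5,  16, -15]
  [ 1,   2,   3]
J_2(6) ⊕ J_1(6)

The characteristic polynomial is
  det(x·I − A) = x^3 - 18*x^2 + 108*x - 216 = (x - 6)^3

Eigenvalues and multiplicities (the geometric multiplicity of λ is n − rank(A − λI), which equals the number of Jordan blocks for λ):
  λ = 6: algebraic multiplicity = 3, geometric multiplicity = 2

Determining the block sizes for each eigenvalue:
  λ = 6: 2 blocks summing to 3 forces exactly one block of size 2 and the rest size 1 → block sizes [2, 1]

Assembling the blocks gives a Jordan form
J =
  [6, 1, 0]
  [0, 6, 0]
  [0, 0, 6]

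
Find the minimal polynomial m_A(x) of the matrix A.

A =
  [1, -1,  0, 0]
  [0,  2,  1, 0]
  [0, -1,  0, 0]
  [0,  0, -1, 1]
x^3 - 3*x^2 + 3*x - 1

The characteristic polynomial is χ_A(x) = (x - 1)^4, so the eigenvalues are known. The minimal polynomial is
  m_A(x) = Π_λ (x − λ)^{k_λ}
where k_λ is the size of the *largest* Jordan block for λ (equivalently, the smallest k with (A − λI)^k v = 0 for every generalised eigenvector v of λ).

  λ = 1: largest Jordan block has size 3, contributing (x − 1)^3

So m_A(x) = (x - 1)^3 = x^3 - 3*x^2 + 3*x - 1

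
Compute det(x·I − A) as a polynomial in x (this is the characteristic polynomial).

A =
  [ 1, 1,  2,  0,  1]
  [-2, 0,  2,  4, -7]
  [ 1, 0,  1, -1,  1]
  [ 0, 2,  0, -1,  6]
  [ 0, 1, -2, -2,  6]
x^5 - 7*x^4 + 18*x^3 - 22*x^2 + 13*x - 3

Expanding det(x·I − A) (e.g. by cofactor expansion or by noting that A is similar to its Jordan form J, which has the same characteristic polynomial as A) gives
  χ_A(x) = x^5 - 7*x^4 + 18*x^3 - 22*x^2 + 13*x - 3
which factors as (x - 3)*(x - 1)^4. The eigenvalues (with algebraic multiplicities) are λ = 1 with multiplicity 4, λ = 3 with multiplicity 1.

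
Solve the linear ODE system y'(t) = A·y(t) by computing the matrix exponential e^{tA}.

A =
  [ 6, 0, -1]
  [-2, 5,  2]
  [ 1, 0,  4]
e^{tA} =
  [t*exp(5*t) + exp(5*t), 0, -t*exp(5*t)]
  [-2*t*exp(5*t), exp(5*t), 2*t*exp(5*t)]
  [t*exp(5*t), 0, -t*exp(5*t) + exp(5*t)]

Strategy: write A = P · J · P⁻¹ where J is a Jordan canonical form, so e^{tA} = P · e^{tJ} · P⁻¹, and e^{tJ} can be computed block-by-block.

A has Jordan form
J =
  [5, 1, 0]
  [0, 5, 0]
  [0, 0, 5]
(up to reordering of blocks).

Per-block formulas:
  For a 2×2 Jordan block J_2(5): exp(t · J_2(5)) = e^(5t)·(I + t·N), where N is the 2×2 nilpotent shift.
  For a 1×1 block at λ = 5: exp(t · [5]) = [e^(5t)].

After assembling e^{tJ} and conjugating by P, we get:

e^{tA} =
  [t*exp(5*t) + exp(5*t), 0, -t*exp(5*t)]
  [-2*t*exp(5*t), exp(5*t), 2*t*exp(5*t)]
  [t*exp(5*t), 0, -t*exp(5*t) + exp(5*t)]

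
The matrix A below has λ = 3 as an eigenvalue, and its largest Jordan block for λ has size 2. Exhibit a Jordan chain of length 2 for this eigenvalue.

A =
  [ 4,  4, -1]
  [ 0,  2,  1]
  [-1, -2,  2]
A Jordan chain for λ = 3 of length 2:
v_1 = (-3, 1, 1)ᵀ
v_2 = (1, -1, 0)ᵀ

Let N = A − (3)·I. We want v_2 with N^2 v_2 = 0 but N^1 v_2 ≠ 0; then v_{j-1} := N · v_j for j = 2, …, 2.

Pick v_2 = (1, -1, 0)ᵀ.
Then v_1 = N · v_2 = (-3, 1, 1)ᵀ.

Sanity check: (A − (3)·I) v_1 = (0, 0, 0)ᵀ = 0. ✓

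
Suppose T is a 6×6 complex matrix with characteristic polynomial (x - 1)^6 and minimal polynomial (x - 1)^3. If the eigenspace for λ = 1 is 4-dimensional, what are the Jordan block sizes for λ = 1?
Block sizes for λ = 1: [3, 1, 1, 1]

Step 1 — from the characteristic polynomial, algebraic multiplicity of λ = 1 is 6. From dim ker(T − (1)·I) = 4, there are exactly 4 Jordan blocks for λ = 1.
Step 2 — from the minimal polynomial, the factor (x − 1)^3 tells us the largest block for λ = 1 has size 3.
Step 3 — with total size 6, 4 blocks, and largest block 3, the block sizes (in nonincreasing order) are [3, 1, 1, 1].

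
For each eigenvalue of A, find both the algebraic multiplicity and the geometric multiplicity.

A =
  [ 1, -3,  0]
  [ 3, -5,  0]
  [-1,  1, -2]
λ = -2: alg = 3, geom = 2

Step 1 — factor the characteristic polynomial to read off the algebraic multiplicities:
  χ_A(x) = (x + 2)^3

Step 2 — compute geometric multiplicities via the rank-nullity identity g(λ) = n − rank(A − λI):
  rank(A − (-2)·I) = 1, so dim ker(A − (-2)·I) = n − 1 = 2

Summary:
  λ = -2: algebraic multiplicity = 3, geometric multiplicity = 2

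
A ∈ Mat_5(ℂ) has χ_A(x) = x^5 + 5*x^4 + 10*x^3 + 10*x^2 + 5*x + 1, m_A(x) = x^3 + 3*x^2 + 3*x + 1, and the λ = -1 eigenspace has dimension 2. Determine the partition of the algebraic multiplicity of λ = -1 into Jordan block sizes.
Block sizes for λ = -1: [3, 2]

Step 1 — from the characteristic polynomial, algebraic multiplicity of λ = -1 is 5. From dim ker(A − (-1)·I) = 2, there are exactly 2 Jordan blocks for λ = -1.
Step 2 — from the minimal polynomial, the factor (x + 1)^3 tells us the largest block for λ = -1 has size 3.
Step 3 — with total size 5, 2 blocks, and largest block 3, the block sizes (in nonincreasing order) are [3, 2].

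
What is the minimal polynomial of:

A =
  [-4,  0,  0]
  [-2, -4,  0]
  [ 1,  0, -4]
x^2 + 8*x + 16

The characteristic polynomial is χ_A(x) = (x + 4)^3, so the eigenvalues are known. The minimal polynomial is
  m_A(x) = Π_λ (x − λ)^{k_λ}
where k_λ is the size of the *largest* Jordan block for λ (equivalently, the smallest k with (A − λI)^k v = 0 for every generalised eigenvector v of λ).

  λ = -4: largest Jordan block has size 2, contributing (x + 4)^2

So m_A(x) = (x + 4)^2 = x^2 + 8*x + 16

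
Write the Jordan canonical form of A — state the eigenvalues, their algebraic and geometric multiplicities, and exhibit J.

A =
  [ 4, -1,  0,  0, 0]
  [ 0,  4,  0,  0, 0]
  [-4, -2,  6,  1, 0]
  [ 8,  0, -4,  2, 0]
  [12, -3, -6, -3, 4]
J_2(4) ⊕ J_2(4) ⊕ J_1(4)

The characteristic polynomial is
  det(x·I − A) = x^5 - 20*x^4 + 160*x^3 - 640*x^2 + 1280*x - 1024 = (x - 4)^5

Eigenvalues and multiplicities (the geometric multiplicity of λ is n − rank(A − λI), which equals the number of Jordan blocks for λ):
  λ = 4: algebraic multiplicity = 5, geometric multiplicity = 3

Determining the block sizes for each eigenvalue:
  λ = 4: with am = 5 and gm = 3, the partition is not yet determined (e.g. several partitions of 5 into 3 parts exist). Let N = A − (4)·I. Computing rank(N^1) = 2, rank(N^2) = 0; the number of blocks of size ≥ j is rank(N^{j−1}) − rank(N^j), giving [3, 2]. So we have 2 block(s) of size 2, 1 block(s) of size 1 → block sizes [2, 2, 1]

Assembling the blocks gives a Jordan form
J =
  [4, 1, 0, 0, 0]
  [0, 4, 0, 0, 0]
  [0, 0, 4, 1, 0]
  [0, 0, 0, 4, 0]
  [0, 0, 0, 0, 4]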